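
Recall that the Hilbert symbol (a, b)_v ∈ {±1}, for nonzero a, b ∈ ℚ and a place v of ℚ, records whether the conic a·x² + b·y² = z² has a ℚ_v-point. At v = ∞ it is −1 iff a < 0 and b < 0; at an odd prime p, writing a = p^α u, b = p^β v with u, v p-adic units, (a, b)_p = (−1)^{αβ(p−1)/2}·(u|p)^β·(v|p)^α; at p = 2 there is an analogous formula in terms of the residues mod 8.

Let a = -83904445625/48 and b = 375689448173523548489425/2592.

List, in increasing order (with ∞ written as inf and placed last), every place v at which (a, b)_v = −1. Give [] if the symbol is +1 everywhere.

[2, 3, 17, 23]

Mod squares: a ≡ -167739, b ≡ 34034. Check v ∈ {∞, 2, 3, 5, 7, 11, 13, 17, 23}.
v=7: a=7^4·(≡1), b=7^11·(≡1) mod 7; (1|7)=+1, (1|7)=+1; (−1)^{4·11·3}·(+1)^11·(+1)^4 = +1.
v=2: v_2(a)=-4, v_2(b)=-5; units ≡ 5, 1 (mod 8); ε·ε+αω+βω = 0·0+-4·0+-5·1 ≡ 1  ⇒  (a,b)_2 = -1.
v=3: a=3^-1·(≡1), b=3^-4·(≡2) mod 3; (1|3)=+1, (2|3)=-1; (−1)^{-1·-4·1}·(+1)^-4·(-1)^-1 = -1.
v=13: a=13^1·(≡2), b=13^3·(≡5) mod 13; (2|13)=-1, (5|13)=-1; (−1)^{1·3·6}·(-1)^3·(-1)^1 = +1.
v=∞: -167739 < 0 and 34034 > 0  ⇒  (a,b)_∞ = +1.
v=5: a=5^4·(≡4), b=5^2·(≡1) mod 5; (4|5)=+1, (1|5)=+1; (−1)^{4·2·2}·(+1)^2·(+1)^4 = +1.
v=17: a=17^1·(≡14), b=17^3·(≡16) mod 17; (14|17)=-1, (16|17)=+1; (−1)^{1·3·8}·(-1)^3·(+1)^1 = -1.
v=11: a=11^1·(≡7), b=11^3·(≡3) mod 11; (7|11)=-1, (3|11)=+1; (−1)^{1·3·5}·(-1)^3·(+1)^1 = +1.
v=23: a=23^1·(≡11), b=23^2·(≡17) mod 23; (11|23)=-1, (17|23)=-1; (−1)^{1·2·11}·(-1)^2·(-1)^1 = -1.
|Ram(-167739, 34034)| = 4, even; anisotropic at {2, 3, 17, 23}.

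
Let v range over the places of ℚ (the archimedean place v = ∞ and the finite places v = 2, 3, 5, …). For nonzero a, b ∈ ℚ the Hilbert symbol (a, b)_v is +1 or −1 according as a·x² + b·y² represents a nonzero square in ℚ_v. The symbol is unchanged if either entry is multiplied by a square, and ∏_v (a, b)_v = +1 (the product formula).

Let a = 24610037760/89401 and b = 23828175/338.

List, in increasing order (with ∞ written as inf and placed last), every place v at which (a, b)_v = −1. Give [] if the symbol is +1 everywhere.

Mod squares: a ≡ 2310, b ≡ 14. Check v ∈ {∞, 2, 3, 5, 7, 11, 13, 17, 23, 41}.
v=∞: 2310 > 0 and 14 > 0  ⇒  (a,b)_∞ = +1.
v=7: a=7^1·(≡1), b=7^1·(≡1) mod 7; (1|7)=+1, (1|7)=+1; (−1)^{1·1·3}·(+1)^1·(+1)^1 = -1.
v=5: a=5^1·(≡2), b=5^2·(≡4) mod 5; (2|5)=-1, (4|5)=+1; (−1)^{1·2·2}·(-1)^2·(+1)^1 = +1.
v=11: a=11^1·(≡5), b=11^0·(≡1) mod 11; (5|11)=+1, (1|11)=+1; (−1)^{1·0·5}·(+1)^0·(+1)^1 = +1.
v=3: a=3^3·(≡2), b=3^4·(≡2) mod 3; (2|3)=-1, (2|3)=-1; (−1)^{3·4·1}·(-1)^4·(-1)^3 = -1.
v=13: a=13^-2·(≡1), b=13^-2·(≡10) mod 13; (1|13)=+1, (10|13)=+1; (−1)^{-2·-2·6}·(+1)^-2·(+1)^-2 = +1.
v=17: a=17^2·(≡8), b=17^0·(≡14) mod 17; (8|17)=+1, (14|17)=-1; (−1)^{2·0·8}·(+1)^0·(-1)^2 = +1.
v=2: v_2(a)=13, v_2(b)=-1; units ≡ 3, 7 (mod 8); ε·ε+αω+βω = 1·1+13·0+-1·1 ≡ 0  ⇒  (a,b)_2 = +1.
v=23: a=23^-2·(≡5), b=23^0·(≡21) mod 23; (5|23)=-1, (21|23)=-1; (−1)^{-2·0·11}·(-1)^0·(-1)^-2 = +1.
v=41: a=41^0·(≡34), b=41^2·(≡3) mod 41; (34|41)=-1, (3|41)=-1; (−1)^{0·2·20}·(-1)^2·(-1)^0 = +1.
Ram(2310, 14) = {3, 7}; no ℚ_3-point on the conic.

[3, 7]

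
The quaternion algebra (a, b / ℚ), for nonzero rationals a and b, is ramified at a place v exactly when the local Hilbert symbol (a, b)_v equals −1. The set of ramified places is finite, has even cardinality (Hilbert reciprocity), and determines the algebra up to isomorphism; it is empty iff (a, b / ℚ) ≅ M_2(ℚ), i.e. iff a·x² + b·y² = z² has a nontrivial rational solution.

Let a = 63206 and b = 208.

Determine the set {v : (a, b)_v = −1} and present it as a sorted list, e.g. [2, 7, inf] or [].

[2, 11]

(a, b) ≡ (374, 13) mod (ℚ^×)²; places V = {2, 11, 13, 17, ∞}.
(a,b)_11: α=1, u≡4; β=0, v≡10 (mod 11); (4|11)=+1, (10|11)=-1; sign (−1)^0·+1^0·-1^1 = -1.
(a,b)_2: α=1, β=4; u≡3, v≡5 (mod 8); ε(u)ε(v)=1·0, αω(v)=1·1, βω(u)=4·1; sum ≡ 1  ⇒  -1.
(a,b)_13: α=2, u≡10; β=1, v≡3 (mod 13); (10|13)=+1, (3|13)=+1; sign (−1)^0·+1^1·+1^2 = +1.
(a,b)_17: α=1, u≡12; β=0, v≡4 (mod 17); (12|17)=-1, (4|17)=+1; sign (−1)^0·-1^0·+1^1 = +1.
(a,b)_∞: sgn(374)=+, sgn(13)=+, so +1.
|Ram(374, 13)| = 2, even; anisotropic at {2, 11}.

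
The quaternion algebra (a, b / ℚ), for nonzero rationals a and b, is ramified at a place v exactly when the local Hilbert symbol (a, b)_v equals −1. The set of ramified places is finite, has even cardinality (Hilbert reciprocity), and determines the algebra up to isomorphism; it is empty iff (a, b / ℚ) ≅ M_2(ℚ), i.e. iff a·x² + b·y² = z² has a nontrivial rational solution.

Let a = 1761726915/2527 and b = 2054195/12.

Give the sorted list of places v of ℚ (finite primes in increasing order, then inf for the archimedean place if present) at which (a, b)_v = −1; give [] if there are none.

[5, 11]

Mod squares: a ≡ 23205, b ≡ 36465. Check v ∈ {∞, 2, 3, 5, 7, 11, 13, 17, 19}.
v=13: a=13^1·(≡12), b=13^3·(≡1) mod 13; (12|13)=+1, (1|13)=+1; (−1)^{1·3·6}·(+1)^3·(+1)^1 = +1.
v=11: a=11^0·(≡10), b=11^1·(≡9) mod 11; (10|11)=-1, (9|11)=+1; (−1)^{0·1·5}·(-1)^1·(+1)^0 = -1.
v=7: a=7^-1·(≡1), b=7^0·(≡2) mod 7; (1|7)=+1, (2|7)=+1; (−1)^{-1·0·3}·(+1)^0·(+1)^-1 = +1.
v=17: a=17^1·(≡6), b=17^1·(≡7) mod 17; (6|17)=-1, (7|17)=-1; (−1)^{1·1·8}·(-1)^1·(-1)^1 = +1.
v=∞: 23205 > 0 and 36465 > 0  ⇒  (a,b)_∞ = +1.
v=3: a=3^13·(≡1), b=3^-1·(≡2) mod 3; (1|3)=+1, (2|3)=-1; (−1)^{13·-1·1}·(+1)^-1·(-1)^13 = +1.
v=5: a=5^1·(≡4), b=5^1·(≡2) mod 5; (4|5)=+1, (2|5)=-1; (−1)^{1·1·2}·(+1)^1·(-1)^1 = -1.
v=19: a=19^-2·(≡6), b=19^0·(≡4) mod 19; (6|19)=+1, (4|19)=+1; (−1)^{-2·0·9}·(+1)^0·(+1)^-2 = +1.
v=2: v_2(a)=0, v_2(b)=-2; units ≡ 5, 1 (mod 8); ε·ε+αω+βω = 0·0+0·0+-2·1 ≡ 0  ⇒  (a,b)_2 = +1.
|Ram(23205, 36465)| = 2, even; anisotropic at {5, 11}.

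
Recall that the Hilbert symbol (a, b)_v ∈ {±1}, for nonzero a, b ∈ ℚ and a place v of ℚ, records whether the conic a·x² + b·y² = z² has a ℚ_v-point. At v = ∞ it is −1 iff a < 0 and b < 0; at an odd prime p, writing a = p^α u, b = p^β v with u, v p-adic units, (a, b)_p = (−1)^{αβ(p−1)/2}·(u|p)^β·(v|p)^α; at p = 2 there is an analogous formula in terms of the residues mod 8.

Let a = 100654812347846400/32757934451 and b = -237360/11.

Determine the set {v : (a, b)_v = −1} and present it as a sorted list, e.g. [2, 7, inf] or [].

(a, b) ≡ (2619309, -163185) mod (ℚ^×)²; places V = {2, 3, 5, 7, 11, 17, 23, 29, 41, 43, ∞}.
(a,b)_∞: sgn(2619309)=+, sgn(-163185)=−, so +1.
(a,b)_5: α=2, u≡1; β=1, v≡3 (mod 5); (1|5)=+1, (3|5)=-1; sign (−1)^0·+1^1·-1^2 = +1.
(a,b)_17: α=1, u≡7; β=0, v≡1 (mod 17); (7|17)=-1, (1|17)=+1; sign (−1)^0·-1^0·+1^1 = +1.
(a,b)_41: α=-2, u≡35; β=0, v≡40 (mod 41); (35|41)=-1, (40|41)=+1; sign (−1)^0·-1^0·+1^-2 = +1.
(a,b)_23: α=1, u≡10; β=1, v≡9 (mod 23); (10|23)=-1, (9|23)=+1; sign (−1)^1·-1^1·+1^1 = +1.
(a,b)_7: α=3, u≡2; β=0, v≡6 (mod 7); (2|7)=+1, (6|7)=-1; sign (−1)^0·+1^0·-1^3 = -1.
(a,b)_3: α=7, u≡1; β=1, v≡1 (mod 3); (1|3)=+1, (1|3)=+1; sign (−1)^1·+1^1·+1^7 = -1.
(a,b)_43: α=2, u≡29; β=1, v≡22 (mod 43); (29|43)=-1, (22|43)=-1; sign (−1)^0·-1^1·-1^2 = -1.
(a,b)_2: α=8, β=4; u≡5, v≡7 (mod 8); ε(u)ε(v)=0·1, αω(v)=8·0, βω(u)=4·1; sum ≡ 0  ⇒  +1.
(a,b)_29: α=1, u≡2; β=0, v≡11 (mod 29); (2|29)=-1, (11|29)=-1; sign (−1)^0·-1^0·-1^1 = -1.
(a,b)_11: α=-7, u≡8; β=-1, v≡9 (mod 11); (8|11)=-1, (9|11)=+1; sign (−1)^1·-1^-1·+1^-7 = +1.
(2619309, -163185 / ℚ) ramifies at {3, 7, 29, 43}: a division algebra.

[3, 7, 29, 43]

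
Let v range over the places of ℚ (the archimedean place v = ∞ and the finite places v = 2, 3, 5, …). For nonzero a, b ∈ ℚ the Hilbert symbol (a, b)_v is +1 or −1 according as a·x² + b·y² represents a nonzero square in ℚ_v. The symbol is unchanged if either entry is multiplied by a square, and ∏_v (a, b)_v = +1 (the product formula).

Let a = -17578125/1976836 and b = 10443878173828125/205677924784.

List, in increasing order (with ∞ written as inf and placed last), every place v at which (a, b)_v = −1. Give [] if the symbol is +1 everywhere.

(a, b) ≡ (-5, 95) mod (ℚ^×)²; places V = {2, 3, 5, 13, 19, 37, ∞}.
(a,b)_13: α=0, u≡5; β=2, v≡4 (mod 13); (5|13)=-1, (4|13)=+1; sign (−1)^0·-1^2·+1^0 = +1.
(a,b)_3: α=2, u≡1; β=4, v≡2 (mod 3); (1|3)=+1, (2|3)=-1; sign (−1)^0·+1^4·-1^2 = +1.
(a,b)_2: α=-2, β=-4; u≡3, v≡7 (mod 8); ε(u)ε(v)=1·1, αω(v)=-2·0, βω(u)=-4·1; sum ≡ 1  ⇒  -1.
(a,b)_19: α=-2, u≡12; β=-3, v≡7 (mod 19); (12|19)=-1, (7|19)=+1; sign (−1)^0·-1^-3·+1^-2 = -1.
(a,b)_5: α=9, u≡1; β=17, v≡1 (mod 5); (1|5)=+1, (1|5)=+1; sign (−1)^0·+1^17·+1^9 = +1.
(a,b)_37: α=-2, u≡20; β=-4, v≡26 (mod 37); (20|37)=-1, (26|37)=+1; sign (−1)^0·-1^-4·+1^-2 = +1.
(a,b)_∞: sgn(-5)=−, sgn(95)=+, so +1.
Ram(-5, 95) = {2, 19}; no ℚ_2-point on the conic.

[2, 19]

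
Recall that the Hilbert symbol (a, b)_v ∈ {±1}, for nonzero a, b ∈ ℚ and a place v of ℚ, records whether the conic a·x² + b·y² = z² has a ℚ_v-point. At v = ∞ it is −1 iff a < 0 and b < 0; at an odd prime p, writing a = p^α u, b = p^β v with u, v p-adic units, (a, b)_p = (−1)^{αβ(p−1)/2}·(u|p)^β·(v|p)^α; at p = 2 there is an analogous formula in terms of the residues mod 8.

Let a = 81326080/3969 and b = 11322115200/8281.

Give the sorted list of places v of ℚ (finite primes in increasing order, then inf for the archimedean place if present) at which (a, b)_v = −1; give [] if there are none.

(a, b) ≡ (55, 2) mod (ℚ^×)²; places V = {2, 3, 5, 7, 11, 13, 19, ∞}.
(a,b)_19: α=2, u≡11; β=2, v≡8 (mod 19); (11|19)=+1, (8|19)=-1; sign (−1)^0·+1^2·-1^2 = +1.
(a,b)_3: α=-4, u≡1; β=4, v≡2 (mod 3); (1|3)=+1, (2|3)=-1; sign (−1)^0·+1^4·-1^-4 = +1.
(a,b)_7: α=-2, u≡6; β=-2, v≡4 (mod 7); (6|7)=-1, (4|7)=+1; sign (−1)^0·-1^-2·+1^-2 = +1.
(a,b)_5: α=1, u≡4; β=2, v≡3 (mod 5); (4|5)=+1, (3|5)=-1; sign (−1)^0·+1^2·-1^1 = -1.
(a,b)_2: α=12, β=7; u≡7, v≡1 (mod 8); ε(u)ε(v)=1·0, αω(v)=12·0, βω(u)=7·0; sum ≡ 0  ⇒  +1.
(a,b)_11: α=1, u≡9; β=2, v≡7 (mod 11); (9|11)=+1, (7|11)=-1; sign (−1)^0·+1^2·-1^1 = -1.
(a,b)_13: α=0, u≡1; β=-2, v≡11 (mod 13); (1|13)=+1, (11|13)=-1; sign (−1)^0·+1^-2·-1^0 = +1.
(a,b)_∞: sgn(55)=+, sgn(2)=+, so +1.
|Ram(55, 2)| = 2, even; anisotropic at {5, 11}.

[5, 11]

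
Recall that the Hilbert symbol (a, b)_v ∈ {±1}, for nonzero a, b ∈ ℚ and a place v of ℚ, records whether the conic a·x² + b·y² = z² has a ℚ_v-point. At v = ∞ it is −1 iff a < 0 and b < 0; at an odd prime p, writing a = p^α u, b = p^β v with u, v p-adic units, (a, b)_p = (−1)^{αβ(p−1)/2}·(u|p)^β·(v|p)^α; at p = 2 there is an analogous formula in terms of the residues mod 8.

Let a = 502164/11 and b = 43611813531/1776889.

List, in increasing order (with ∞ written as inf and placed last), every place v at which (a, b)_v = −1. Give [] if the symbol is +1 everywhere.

(a, b) ≡ (153439, 5291) mod (ℚ^×)²; places V = {2, 3, 11, 13, 29, 31, 37, 43, ∞}.
(a,b)_∞: sgn(153439)=+, sgn(5291)=+, so +1.
(a,b)_11: α=-1, u≡3; β=3, v≡7 (mod 11); (3|11)=+1, (7|11)=-1; sign (−1)^1·+1^3·-1^-1 = +1.
(a,b)_29: α=1, u≡24; β=2, v≡16 (mod 29); (24|29)=+1, (16|29)=+1; sign (−1)^0·+1^2·+1^1 = +1.
(a,b)_3: α=2, u≡1; β=4, v≡2 (mod 3); (1|3)=+1, (2|3)=-1; sign (−1)^0·+1^4·-1^2 = +1.
(a,b)_2: α=2, β=0; u≡7, v≡3 (mod 8); ε(u)ε(v)=1·1, αω(v)=2·1, βω(u)=0·0; sum ≡ 1  ⇒  -1.
(a,b)_31: α=0, u≡8; β=-2, v≡21 (mod 31); (8|31)=+1, (21|31)=-1; sign (−1)^0·+1^-2·-1^0 = +1.
(a,b)_43: α=0, u≡40; β=-2, v≡42 (mod 43); (40|43)=+1, (42|43)=-1; sign (−1)^0·+1^-2·-1^0 = +1.
(a,b)_37: α=1, u≡33; β=1, v≡22 (mod 37); (33|37)=+1, (22|37)=-1; sign (−1)^0·+1^1·-1^1 = -1.
(a,b)_13: α=1, u≡4; β=1, v≡12 (mod 13); (4|13)=+1, (12|13)=+1; sign (−1)^0·+1^1·+1^1 = +1.
Ram(153439, 5291) = {2, 37}; no ℚ_2-point on the conic.

[2, 37]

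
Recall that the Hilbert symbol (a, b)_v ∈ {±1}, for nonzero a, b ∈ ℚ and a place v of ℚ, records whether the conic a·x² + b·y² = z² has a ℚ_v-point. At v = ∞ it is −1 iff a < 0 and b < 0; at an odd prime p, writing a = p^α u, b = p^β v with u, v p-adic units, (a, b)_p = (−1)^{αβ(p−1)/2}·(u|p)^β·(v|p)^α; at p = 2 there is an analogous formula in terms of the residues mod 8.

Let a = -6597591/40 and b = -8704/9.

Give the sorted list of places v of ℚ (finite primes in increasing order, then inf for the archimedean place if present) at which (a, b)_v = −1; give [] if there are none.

(a, b) ≡ (-2310, -34) mod (ℚ^×)²; places V = {2, 3, 5, 7, 11, 13, 17, ∞}.
(a,b)_3: α=1, u≡1; β=-2, v≡2 (mod 3); (1|3)=+1, (2|3)=-1; sign (−1)^0·+1^-2·-1^1 = -1.
(a,b)_∞: sgn(-2310)=−, sgn(-34)=−, so -1.
(a,b)_17: α=0, u≡4; β=1, v≡13 (mod 17); (4|17)=+1, (13|17)=+1; sign (−1)^0·+1^1·+1^0 = +1.
(a,b)_2: α=-3, β=9; u≡5, v≡7 (mod 8); ε(u)ε(v)=0·1, αω(v)=-3·0, βω(u)=9·1; sum ≡ 1  ⇒  -1.
(a,b)_7: α=1, u≡6; β=0, v≡2 (mod 7); (6|7)=-1, (2|7)=+1; sign (−1)^0·-1^0·+1^1 = +1.
(a,b)_11: α=1, u≡7; β=0, v≡7 (mod 11); (7|11)=-1, (7|11)=-1; sign (−1)^0·-1^0·-1^1 = -1.
(a,b)_13: α=4, u≡3; β=0, v≡5 (mod 13); (3|13)=+1, (5|13)=-1; sign (−1)^0·+1^0·-1^4 = +1.
(a,b)_5: α=-1, u≡3; β=0, v≡4 (mod 5); (3|5)=-1, (4|5)=+1; sign (−1)^0·-1^0·+1^-1 = +1.
Ram(-2310, -34) = {2, 3, 11, ∞}; no ℚ_2-point on the conic.

[2, 3, 11, inf]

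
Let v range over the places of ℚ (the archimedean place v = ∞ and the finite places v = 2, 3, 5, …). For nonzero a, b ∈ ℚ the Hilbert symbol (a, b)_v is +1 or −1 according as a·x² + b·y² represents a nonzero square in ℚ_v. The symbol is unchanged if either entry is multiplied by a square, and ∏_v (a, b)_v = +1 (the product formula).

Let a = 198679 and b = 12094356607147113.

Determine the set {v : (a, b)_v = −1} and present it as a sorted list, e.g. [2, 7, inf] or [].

[29, 41, 47, 53]

Mod squares: a ≡ 198679, b ≡ 306393. Check v ∈ {∞, 2, 3, 13, 17, 29, 31, 41, 47, 53}.
v=31: a=31^1·(≡23), b=31^2·(≡9) mod 31; (23|31)=-1, (9|31)=+1; (−1)^{1·2·15}·(-1)^2·(+1)^1 = +1.
v=47: a=47^0·(≡10), b=47^1·(≡10) mod 47; (10|47)=-1, (10|47)=-1; (−1)^{0·1·23}·(-1)^1·(-1)^0 = -1.
v=13: a=13^1·(≡8), b=13^2·(≡4) mod 13; (8|13)=-1, (4|13)=+1; (−1)^{1·2·6}·(-1)^2·(+1)^1 = +1.
v=29: a=29^1·(≡7), b=29^2·(≡15) mod 29; (7|29)=+1, (15|29)=-1; (−1)^{1·2·14}·(+1)^2·(-1)^1 = -1.
v=41: a=41^0·(≡34), b=41^1·(≡6) mod 41; (34|41)=-1, (6|41)=-1; (−1)^{0·1·20}·(-1)^1·(-1)^0 = -1.
v=53: a=53^0·(≡35), b=53^1·(≡24) mod 53; (35|53)=-1, (24|53)=+1; (−1)^{0·1·26}·(-1)^1·(+1)^0 = -1.
v=3: a=3^0·(≡1), b=3^1·(≡2) mod 3; (1|3)=+1, (2|3)=-1; (−1)^{0·1·1}·(+1)^1·(-1)^0 = +1.
v=∞: 198679 > 0 and 306393 > 0  ⇒  (a,b)_∞ = +1.
v=17: a=17^1·(≡8), b=17^2·(≡9) mod 17; (8|17)=+1, (9|17)=+1; (−1)^{1·2·8}·(+1)^2·(+1)^1 = +1.
v=2: v_2(a)=0, v_2(b)=0; units ≡ 7, 1 (mod 8); ε·ε+αω+βω = 1·0+0·0+0·0 ≡ 0  ⇒  (a,b)_2 = +1.
|Ram(198679, 306393)| = 4, even; anisotropic at {29, 41, 47, 53}.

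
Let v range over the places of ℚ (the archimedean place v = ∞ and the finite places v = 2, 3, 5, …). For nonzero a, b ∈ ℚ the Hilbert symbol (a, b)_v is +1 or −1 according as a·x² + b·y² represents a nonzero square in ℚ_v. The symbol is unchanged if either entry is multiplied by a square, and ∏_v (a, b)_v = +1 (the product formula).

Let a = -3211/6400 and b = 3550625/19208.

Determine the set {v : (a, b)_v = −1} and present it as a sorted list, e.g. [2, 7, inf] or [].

[2, 13]

(a, b) ≡ (-19, 11362) mod (ℚ^×)²; places V = {2, 5, 7, 13, 19, 23, ∞}.
(a,b)_7: α=0, u≡1; β=-4, v≡1 (mod 7); (1|7)=+1, (1|7)=+1; sign (−1)^0·+1^-4·+1^0 = +1.
(a,b)_13: α=2, u≡5; β=1, v≡3 (mod 13); (5|13)=-1, (3|13)=+1; sign (−1)^0·-1^1·+1^2 = -1.
(a,b)_∞: sgn(-19)=−, sgn(11362)=+, so +1.
(a,b)_23: α=0, u≡13; β=1, v≡15 (mod 23); (13|23)=+1, (15|23)=-1; sign (−1)^0·+1^1·-1^0 = +1.
(a,b)_5: α=-2, u≡4; β=4, v≡2 (mod 5); (4|5)=+1, (2|5)=-1; sign (−1)^0·+1^4·-1^-2 = +1.
(a,b)_19: α=1, u≡12; β=1, v≡9 (mod 19); (12|19)=-1, (9|19)=+1; sign (−1)^1·-1^1·+1^1 = +1.
(a,b)_2: α=-8, β=-3; u≡5, v≡1 (mod 8); ε(u)ε(v)=0·0, αω(v)=-8·0, βω(u)=-3·1; sum ≡ 1  ⇒  -1.
Ram(-19, 11362) = {2, 13}; no ℚ_2-point on the conic.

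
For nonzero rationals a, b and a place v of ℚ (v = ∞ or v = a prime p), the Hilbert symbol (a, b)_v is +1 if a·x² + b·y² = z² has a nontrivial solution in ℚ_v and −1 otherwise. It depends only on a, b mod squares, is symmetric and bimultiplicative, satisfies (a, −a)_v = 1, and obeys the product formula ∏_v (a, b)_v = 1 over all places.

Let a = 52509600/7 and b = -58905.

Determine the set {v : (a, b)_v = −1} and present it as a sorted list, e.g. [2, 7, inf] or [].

(a, b) ≡ (102102, -6545) mod (ℚ^×)²; places V = {2, 3, 5, 7, 11, 13, 17, ∞}.
(a,b)_5: α=2, u≡2; β=1, v≡4 (mod 5); (2|5)=-1, (4|5)=+1; sign (−1)^0·-1^1·+1^2 = -1.
(a,b)_13: α=1, u≡5; β=0, v≡11 (mod 13); (5|13)=-1, (11|13)=-1; sign (−1)^0·-1^0·-1^1 = -1.
(a,b)_11: α=1, u≡1; β=1, v≡2 (mod 11); (1|11)=+1, (2|11)=-1; sign (−1)^1·+1^1·-1^1 = +1.
(a,b)_∞: sgn(102102)=+, sgn(-6545)=−, so +1.
(a,b)_7: α=-1, u≡3; β=1, v≡6 (mod 7); (3|7)=-1, (6|7)=-1; sign (−1)^1·-1^1·-1^-1 = -1.
(a,b)_2: α=5, β=0; u≡3, v≡7 (mod 8); ε(u)ε(v)=1·1, αω(v)=5·0, βω(u)=0·1; sum ≡ 1  ⇒  -1.
(a,b)_3: α=3, u≡2; β=2, v≡1 (mod 3); (2|3)=-1, (1|3)=+1; sign (−1)^0·-1^2·+1^3 = +1.
(a,b)_17: α=1, u≡10; β=1, v≡3 (mod 17); (10|17)=-1, (3|17)=-1; sign (−1)^0·-1^1·-1^1 = +1.
|Ram(102102, -6545)| = 4, even; anisotropic at {2, 5, 7, 13}.

[2, 5, 7, 13]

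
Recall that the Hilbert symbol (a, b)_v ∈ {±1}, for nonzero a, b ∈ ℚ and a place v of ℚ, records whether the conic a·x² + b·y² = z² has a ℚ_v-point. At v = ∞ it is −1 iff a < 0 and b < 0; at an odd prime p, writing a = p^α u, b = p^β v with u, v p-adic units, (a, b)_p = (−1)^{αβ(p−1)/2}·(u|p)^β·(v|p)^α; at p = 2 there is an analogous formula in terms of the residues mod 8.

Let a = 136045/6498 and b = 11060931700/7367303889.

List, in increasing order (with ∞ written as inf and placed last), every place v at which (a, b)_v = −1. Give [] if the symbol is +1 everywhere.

(a, b) ≡ (1610, 37) mod (ℚ^×)²; places V = {2, 3, 5, 7, 11, 13, 17, 19, 23, 37, ∞}.
(a,b)_5: α=1, u≡3; β=2, v≡2 (mod 5); (3|5)=-1, (2|5)=-1; sign (−1)^0·-1^2·-1^1 = -1.
(a,b)_2: α=-1, β=2; u≡5, v≡5 (mod 8); ε(u)ε(v)=0·0, αω(v)=-1·1, βω(u)=2·1; sum ≡ 1  ⇒  -1.
(a,b)_19: α=-2, u≡14; β=2, v≡3 (mod 19); (14|19)=-1, (3|19)=-1; sign (−1)^0·-1^2·-1^-2 = +1.
(a,b)_37: α=0, u≡32; β=1, v≡7 (mod 37); (32|37)=-1, (7|37)=+1; sign (−1)^0·-1^1·+1^0 = -1.
(a,b)_13: α=2, u≡7; β=2, v≡2 (mod 13); (7|13)=-1, (2|13)=-1; sign (−1)^0·-1^2·-1^2 = +1.
(a,b)_∞: sgn(1610)=+, sgn(37)=+, so +1.
(a,b)_23: α=1, u≡8; β=0, v≡10 (mod 23); (8|23)=+1, (10|23)=-1; sign (−1)^0·+1^0·-1^1 = -1.
(a,b)_3: α=-2, u≡2; β=-6, v≡1 (mod 3); (2|3)=-1, (1|3)=+1; sign (−1)^0·-1^-6·+1^-2 = +1.
(a,b)_17: α=0, u≡7; β=-4, v≡12 (mod 17); (7|17)=-1, (12|17)=-1; sign (−1)^0·-1^-4·-1^0 = +1.
(a,b)_11: α=0, u≡1; β=-2, v≡1 (mod 11); (1|11)=+1, (1|11)=+1; sign (−1)^0·+1^-2·+1^0 = +1.
(a,b)_7: α=1, u≡5; β=2, v≡2 (mod 7); (5|7)=-1, (2|7)=+1; sign (−1)^0·-1^2·+1^1 = +1.
|Ram(1610, 37)| = 4, even; anisotropic at {2, 5, 23, 37}.

[2, 5, 23, 37]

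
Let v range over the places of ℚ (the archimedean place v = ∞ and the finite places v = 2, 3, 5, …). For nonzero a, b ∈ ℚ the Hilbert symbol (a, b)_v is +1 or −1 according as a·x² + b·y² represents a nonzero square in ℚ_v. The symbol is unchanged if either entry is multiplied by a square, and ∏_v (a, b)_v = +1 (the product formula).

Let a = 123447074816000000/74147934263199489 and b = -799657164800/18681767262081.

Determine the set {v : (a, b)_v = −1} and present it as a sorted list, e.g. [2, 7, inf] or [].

[2, 13]

(a, b) ≡ (494, -2) mod (ℚ^×)²; places V = {2, 3, 5, 7, 11, 13, 19, ∞}.
(a,b)_∞: sgn(494)=+, sgn(-2)=−, so +1.
(a,b)_19: α=3, u≡1; β=2, v≡16 (mod 19); (1|19)=+1, (16|19)=+1; sign (−1)^0·+1^2·+1^3 = +1.
(a,b)_5: α=6, u≡1; β=2, v≡3 (mod 5); (1|5)=+1, (3|5)=-1; sign (−1)^0·+1^2·-1^6 = +1.
(a,b)_7: α=-6, u≡1; β=-4, v≡6 (mod 7); (1|7)=+1, (6|7)=-1; sign (−1)^0·+1^-4·-1^-6 = +1.
(a,b)_11: α=-4, u≡10; β=-4, v≡9 (mod 11); (10|11)=-1, (9|11)=+1; sign (−1)^0·-1^-4·+1^-4 = +1.
(a,b)_2: α=19, β=19; u≡7, v≡7 (mod 8); ε(u)ε(v)=1·1, αω(v)=19·0, βω(u)=19·0; sum ≡ 1  ⇒  -1.
(a,b)_13: α=3, u≡4; β=2, v≡6 (mod 13); (4|13)=+1, (6|13)=-1; sign (−1)^0·+1^2·-1^3 = -1.
(a,b)_3: α=-16, u≡2; β=-12, v≡1 (mod 3); (2|3)=-1, (1|3)=+1; sign (−1)^0·-1^-12·+1^-16 = +1.
Ram(494, -2) = {2, 13}; no ℚ_2-point on the conic.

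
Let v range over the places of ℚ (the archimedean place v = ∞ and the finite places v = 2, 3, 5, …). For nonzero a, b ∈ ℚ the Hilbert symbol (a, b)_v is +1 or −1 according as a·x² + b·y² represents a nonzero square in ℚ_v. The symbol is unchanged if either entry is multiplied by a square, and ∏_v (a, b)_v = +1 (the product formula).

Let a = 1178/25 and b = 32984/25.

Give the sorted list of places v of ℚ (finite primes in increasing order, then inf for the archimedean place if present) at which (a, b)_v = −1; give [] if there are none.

[19, 31]

Mod squares: a ≡ 1178, b ≡ 8246. Check v ∈ {∞, 2, 5, 7, 19, 31}.
v=31: a=31^1·(≡4), b=31^1·(≡19) mod 31; (4|31)=+1, (19|31)=+1; (−1)^{1·1·15}·(+1)^1·(+1)^1 = -1.
v=2: v_2(a)=1, v_2(b)=3; units ≡ 5, 3 (mod 8); ε·ε+αω+βω = 0·1+1·1+3·1 ≡ 0  ⇒  (a,b)_2 = +1.
v=5: a=5^-2·(≡3), b=5^-2·(≡4) mod 5; (3|5)=-1, (4|5)=+1; (−1)^{-2·-2·2}·(-1)^-2·(+1)^-2 = +1.
v=7: a=7^0·(≡4), b=7^1·(≡2) mod 7; (4|7)=+1, (2|7)=+1; (−1)^{0·1·3}·(+1)^1·(+1)^0 = +1.
v=∞: 1178 > 0 and 8246 > 0  ⇒  (a,b)_∞ = +1.
v=19: a=19^1·(≡4), b=19^1·(≡17) mod 19; (4|19)=+1, (17|19)=+1; (−1)^{1·1·9}·(+1)^1·(+1)^1 = -1.
|Ram(1178, 8246)| = 2, even; anisotropic at {19, 31}.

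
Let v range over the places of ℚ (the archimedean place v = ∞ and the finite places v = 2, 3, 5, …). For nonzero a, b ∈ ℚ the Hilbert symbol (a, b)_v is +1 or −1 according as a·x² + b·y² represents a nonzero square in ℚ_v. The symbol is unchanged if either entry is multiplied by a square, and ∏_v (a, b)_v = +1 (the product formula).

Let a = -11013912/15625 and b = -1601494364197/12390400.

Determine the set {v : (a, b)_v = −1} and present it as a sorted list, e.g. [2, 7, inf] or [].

Mod squares: a ≡ -182, b ≡ -13. Check v ∈ {∞, 2, 3, 5, 7, 11, 13, 19, 29, 41}.
v=∞: -182 < 0 and -13 < 0  ⇒  (a,b)_∞ = -1.
v=11: a=11^0·(≡5), b=11^-2·(≡9) mod 11; (5|11)=+1, (9|11)=+1; (−1)^{0·-2·5}·(+1)^-2·(+1)^0 = +1.
v=5: a=5^-6·(≡3), b=5^-2·(≡3) mod 5; (3|5)=-1, (3|5)=-1; (−1)^{-6·-2·2}·(-1)^-2·(-1)^-6 = +1.
v=2: v_2(a)=3, v_2(b)=-12; units ≡ 5, 3 (mod 8); ε·ε+αω+βω = 0·1+3·1+-12·1 ≡ 1  ⇒  (a,b)_2 = -1.
v=19: a=19^0·(≡12), b=19^2·(≡6) mod 19; (12|19)=-1, (6|19)=+1; (−1)^{0·2·9}·(-1)^2·(+1)^0 = +1.
v=7: a=7^1·(≡2), b=7^4·(≡4) mod 7; (2|7)=+1, (4|7)=+1; (−1)^{1·4·3}·(+1)^4·(+1)^1 = +1.
v=3: a=3^2·(≡1), b=3^0·(≡2) mod 3; (1|3)=+1, (2|3)=-1; (−1)^{2·0·1}·(+1)^0·(-1)^2 = +1.
v=29: a=29^0·(≡10), b=29^2·(≡1) mod 29; (10|29)=-1, (1|29)=+1; (−1)^{0·2·14}·(-1)^2·(+1)^0 = +1.
v=13: a=13^1·(≡1), b=13^3·(≡1) mod 13; (1|13)=+1, (1|13)=+1; (−1)^{1·3·6}·(+1)^3·(+1)^1 = +1.
v=41: a=41^2·(≡2), b=41^0·(≡34) mod 41; (2|41)=+1, (34|41)=-1; (−1)^{2·0·20}·(+1)^0·(-1)^2 = +1.
Ram(-182, -13) = {2, ∞}; no ℚ_2-point on the conic.

[2, inf]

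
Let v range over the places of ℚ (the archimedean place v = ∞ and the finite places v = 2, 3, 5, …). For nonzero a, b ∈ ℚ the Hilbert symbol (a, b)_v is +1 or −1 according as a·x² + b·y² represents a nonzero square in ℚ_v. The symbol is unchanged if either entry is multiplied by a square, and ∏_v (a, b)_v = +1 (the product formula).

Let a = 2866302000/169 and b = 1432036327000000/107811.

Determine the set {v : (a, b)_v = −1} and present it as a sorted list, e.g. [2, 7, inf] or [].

[5, 19]

Mod squares: a ≡ 2755, b ≡ 103037. Check v ∈ {∞, 2, 3, 5, 11, 13, 17, 19, 23, 29}.
v=2: v_2(a)=4, v_2(b)=6; units ≡ 3, 5 (mod 8); ε·ε+αω+βω = 1·0+4·1+6·1 ≡ 0  ⇒  (a,b)_2 = +1.
v=17: a=17^2·(≡4), b=17^3·(≡9) mod 17; (4|17)=+1, (9|17)=+1; (−1)^{2·3·8}·(+1)^3·(+1)^2 = +1.
v=29: a=29^1·(≡18), b=29^1·(≡27) mod 29; (18|29)=-1, (27|29)=-1; (−1)^{1·1·14}·(-1)^1·(-1)^1 = +1.
v=23: a=23^0·(≡6), b=23^2·(≡10) mod 23; (6|23)=+1, (10|23)=-1; (−1)^{0·2·11}·(+1)^2·(-1)^0 = +1.
v=∞: 2755 > 0 and 103037 > 0  ⇒  (a,b)_∞ = +1.
v=19: a=19^1·(≡12), b=19^1·(≡15) mod 19; (12|19)=-1, (15|19)=-1; (−1)^{1·1·9}·(-1)^1·(-1)^1 = -1.
v=11: a=11^0·(≡3), b=11^-3·(≡10) mod 11; (3|11)=+1, (10|11)=-1; (−1)^{0·-3·5}·(+1)^-3·(-1)^0 = +1.
v=5: a=5^3·(≡4), b=5^6·(≡3) mod 5; (4|5)=+1, (3|5)=-1; (−1)^{3·6·2}·(+1)^6·(-1)^3 = -1.
v=3: a=3^2·(≡1), b=3^-4·(≡2) mod 3; (1|3)=+1, (2|3)=-1; (−1)^{2·-4·1}·(+1)^-4·(-1)^2 = +1.
v=13: a=13^-2·(≡3), b=13^0·(≡10) mod 13; (3|13)=+1, (10|13)=+1; (−1)^{-2·0·6}·(+1)^0·(+1)^-2 = +1.
(2755, 103037 / ℚ) ramifies at {5, 19}: a division algebra.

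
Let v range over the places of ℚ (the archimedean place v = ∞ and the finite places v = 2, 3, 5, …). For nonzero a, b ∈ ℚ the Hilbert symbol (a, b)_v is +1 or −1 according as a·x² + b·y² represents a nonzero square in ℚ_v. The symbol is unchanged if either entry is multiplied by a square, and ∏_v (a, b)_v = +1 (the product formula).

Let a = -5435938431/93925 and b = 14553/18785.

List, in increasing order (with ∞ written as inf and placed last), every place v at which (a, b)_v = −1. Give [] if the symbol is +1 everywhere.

[3, 5, 7, 11]

Mod squares: a ≡ -3003, b ≡ 2145. Check v ∈ {∞, 2, 3, 5, 7, 11, 13, 17}.
v=17: a=17^-2·(≡7), b=17^-2·(≡11) mod 17; (7|17)=-1, (11|17)=-1; (−1)^{-2·-2·8}·(-1)^-2·(-1)^-2 = +1.
v=11: a=11^3·(≡8), b=11^1·(≡10) mod 11; (8|11)=-1, (10|11)=-1; (−1)^{3·1·5}·(-1)^1·(-1)^3 = -1.
v=2: v_2(a)=0, v_2(b)=0; units ≡ 5, 1 (mod 8); ε·ε+αω+βω = 0·0+0·0+0·1 ≡ 0  ⇒  (a,b)_2 = +1.
v=7: a=7^5·(≡5), b=7^2·(≡6) mod 7; (5|7)=-1, (6|7)=-1; (−1)^{5·2·3}·(-1)^2·(-1)^5 = -1.
v=3: a=3^5·(≡1), b=3^3·(≡1) mod 3; (1|3)=+1, (1|3)=+1; (−1)^{5·3·1}·(+1)^3·(+1)^5 = -1.
v=∞: -3003 < 0 and 2145 > 0  ⇒  (a,b)_∞ = +1.
v=13: a=13^-1·(≡9), b=13^-1·(≡3) mod 13; (9|13)=+1, (3|13)=+1; (−1)^{-1·-1·6}·(+1)^-1·(+1)^-1 = +1.
v=5: a=5^-2·(≡2), b=5^-1·(≡4) mod 5; (2|5)=-1, (4|5)=+1; (−1)^{-2·-1·2}·(-1)^-1·(+1)^-2 = -1.
(-3003, 2145 / ℚ) ramifies at {3, 5, 7, 11}: a division algebra.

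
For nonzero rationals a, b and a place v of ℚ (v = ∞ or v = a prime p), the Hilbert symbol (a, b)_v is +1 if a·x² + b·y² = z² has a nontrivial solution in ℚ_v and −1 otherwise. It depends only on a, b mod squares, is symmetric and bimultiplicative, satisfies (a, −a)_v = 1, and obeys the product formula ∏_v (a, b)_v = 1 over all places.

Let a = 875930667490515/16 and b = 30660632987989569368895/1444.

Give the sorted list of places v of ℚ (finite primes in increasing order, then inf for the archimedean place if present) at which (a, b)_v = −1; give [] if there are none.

[2, 5, 13, 23]

(a, b) ≡ (139035, 20861295) mod (ℚ^×)²; places V = {2, 3, 5, 7, 13, 17, 19, 23, 29, 31, ∞}.
(a,b)_23: α=3, u≡17; β=4, v≡17 (mod 23); (17|23)=-1, (17|23)=-1; sign (−1)^0·-1^4·-1^3 = -1.
(a,b)_3: α=1, u≡1; β=3, v≡2 (mod 3); (1|3)=+1, (2|3)=-1; sign (−1)^1·+1^3·-1^1 = +1.
(a,b)_19: α=0, u≡18; β=-2, v≡11 (mod 19); (18|19)=-1, (11|19)=+1; sign (−1)^0·-1^-2·+1^0 = +1.
(a,b)_7: α=2, u≡4; β=5, v≡6 (mod 7); (4|7)=+1, (6|7)=-1; sign (−1)^0·+1^5·-1^2 = +1.
(a,b)_29: α=2, u≡1; β=3, v≡27 (mod 29); (1|29)=+1, (27|29)=-1; sign (−1)^0·+1^3·-1^2 = +1.
(a,b)_2: α=-4, β=-2; u≡3, v≡7 (mod 8); ε(u)ε(v)=1·1, αω(v)=-4·0, βω(u)=-2·1; sum ≡ 1  ⇒  -1.
(a,b)_5: α=1, u≡3; β=1, v≡1 (mod 5); (3|5)=-1, (1|5)=+1; sign (−1)^0·-1^1·+1^1 = -1.
(a,b)_17: α=2, u≡16; β=3, v≡11 (mod 17); (16|17)=+1, (11|17)=-1; sign (−1)^0·+1^3·-1^2 = +1.
(a,b)_31: α=1, u≡30; β=1, v≡19 (mod 31); (30|31)=-1, (19|31)=+1; sign (−1)^1·-1^1·+1^1 = +1.
(a,b)_∞: sgn(139035)=+, sgn(20861295)=+, so +1.
(a,b)_13: α=1, u≡10; β=1, v≡7 (mod 13); (10|13)=+1, (7|13)=-1; sign (−1)^0·+1^1·-1^1 = -1.
Ram(139035, 20861295) = {2, 5, 13, 23}; no ℚ_2-point on the conic.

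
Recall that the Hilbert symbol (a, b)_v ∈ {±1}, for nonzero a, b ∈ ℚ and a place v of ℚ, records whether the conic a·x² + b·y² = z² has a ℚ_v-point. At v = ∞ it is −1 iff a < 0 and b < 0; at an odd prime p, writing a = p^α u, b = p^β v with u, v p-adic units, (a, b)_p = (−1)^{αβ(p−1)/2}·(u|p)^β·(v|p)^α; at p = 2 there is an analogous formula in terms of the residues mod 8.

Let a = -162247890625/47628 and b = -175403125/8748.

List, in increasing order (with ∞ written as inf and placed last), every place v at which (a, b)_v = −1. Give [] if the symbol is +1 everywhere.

[3, 5, 37, inf]

(a, b) ≡ (-22755, -615) mod (ℚ^×)²; places V = {2, 3, 5, 7, 37, 41, ∞}.
(a,b)_41: α=1, u≡14; β=1, v≡15 (mod 41); (14|41)=-1, (15|41)=-1; sign (−1)^0·-1^1·-1^1 = +1.
(a,b)_3: α=-5, u≡2; β=-7, v≡2 (mod 3); (2|3)=-1, (2|3)=-1; sign (−1)^1·-1^-7·-1^-5 = -1.
(a,b)_∞: sgn(-22755)=−, sgn(-615)=−, so -1.
(a,b)_5: α=7, u≡4; β=5, v≡2 (mod 5); (4|5)=+1, (2|5)=-1; sign (−1)^0·+1^5·-1^7 = -1.
(a,b)_7: α=-2, u≡2; β=0, v≡1 (mod 7); (2|7)=+1, (1|7)=+1; sign (−1)^0·+1^0·+1^-2 = +1.
(a,b)_37: α=3, u≡29; β=2, v≡5 (mod 37); (29|37)=-1, (5|37)=-1; sign (−1)^0·-1^2·-1^3 = -1.
(a,b)_2: α=-2, β=-2; u≡5, v≡1 (mod 8); ε(u)ε(v)=0·0, αω(v)=-2·0, βω(u)=-2·1; sum ≡ 0  ⇒  +1.
|Ram(-22755, -615)| = 4, even; anisotropic at {3, 5, 37, ∞}.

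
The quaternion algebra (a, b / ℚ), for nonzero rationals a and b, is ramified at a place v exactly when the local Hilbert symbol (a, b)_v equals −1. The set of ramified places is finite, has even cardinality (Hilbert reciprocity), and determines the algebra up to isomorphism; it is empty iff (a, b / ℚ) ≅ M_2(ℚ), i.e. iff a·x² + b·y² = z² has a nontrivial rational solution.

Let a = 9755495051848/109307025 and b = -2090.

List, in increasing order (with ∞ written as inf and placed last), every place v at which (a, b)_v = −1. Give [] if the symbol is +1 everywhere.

Mod squares: a ≡ 11362, b ≡ -2090. Check v ∈ {∞, 2, 3, 5, 7, 11, 13, 17, 19, 23, 41}.
v=3: a=3^-2·(≡1), b=3^0·(≡1) mod 3; (1|3)=+1, (1|3)=+1; (−1)^{-2·0·1}·(+1)^0·(+1)^-2 = +1.
v=11: a=11^0·(≡6), b=11^1·(≡8) mod 11; (6|11)=-1, (8|11)=-1; (−1)^{0·1·5}·(-1)^1·(-1)^0 = -1.
v=23: a=23^3·(≡5), b=23^0·(≡3) mod 23; (5|23)=-1, (3|23)=+1; (−1)^{3·0·11}·(-1)^0·(+1)^3 = +1.
v=∞: 11362 > 0 and -2090 < 0  ⇒  (a,b)_∞ = +1.
v=19: a=19^1·(≡5), b=19^1·(≡4) mod 19; (5|19)=+1, (4|19)=+1; (−1)^{1·1·9}·(+1)^1·(+1)^1 = -1.
v=7: a=7^4·(≡1), b=7^0·(≡3) mod 7; (1|7)=+1, (3|7)=-1; (−1)^{4·0·3}·(+1)^0·(-1)^4 = +1.
v=41: a=41^-2·(≡16), b=41^0·(≡1) mod 41; (16|41)=+1, (1|41)=+1; (−1)^{-2·0·20}·(+1)^0·(+1)^-2 = +1.
v=5: a=5^-2·(≡3), b=5^1·(≡2) mod 5; (3|5)=-1, (2|5)=-1; (−1)^{-2·1·2}·(-1)^1·(-1)^-2 = -1.
v=13: a=13^3·(≡4), b=13^0·(≡3) mod 13; (4|13)=+1, (3|13)=+1; (−1)^{3·0·6}·(+1)^0·(+1)^3 = +1.
v=2: v_2(a)=3, v_2(b)=1; units ≡ 1, 3 (mod 8); ε·ε+αω+βω = 0·1+3·1+1·0 ≡ 1  ⇒  (a,b)_2 = -1.
v=17: a=17^-2·(≡7), b=17^0·(≡1) mod 17; (7|17)=-1, (1|17)=+1; (−1)^{-2·0·8}·(-1)^0·(+1)^-2 = +1.
(11362, -2090 / ℚ) ramifies at {2, 5, 11, 19}: a division algebra.

[2, 5, 11, 19]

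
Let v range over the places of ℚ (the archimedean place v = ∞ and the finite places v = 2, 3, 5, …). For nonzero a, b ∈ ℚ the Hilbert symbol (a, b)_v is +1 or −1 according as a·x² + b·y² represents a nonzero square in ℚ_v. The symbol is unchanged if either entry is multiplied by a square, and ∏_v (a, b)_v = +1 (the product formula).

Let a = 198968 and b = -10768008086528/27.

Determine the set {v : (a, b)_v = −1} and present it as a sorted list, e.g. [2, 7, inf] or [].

[2, 3, 7, 17]

(a, b) ≡ (49742, -51) mod (ℚ^×)²; places V = {2, 3, 7, 11, 17, 19, ∞}.
(a,b)_2: α=3, β=10; u≡7, v≡5 (mod 8); ε(u)ε(v)=1·0, αω(v)=3·1, βω(u)=10·0; sum ≡ 1  ⇒  -1.
(a,b)_17: α=1, u≡8; β=3, v≡3 (mod 17); (8|17)=+1, (3|17)=-1; sign (−1)^0·+1^3·-1^1 = -1.
(a,b)_3: α=0, u≡2; β=-3, v≡1 (mod 3); (2|3)=-1, (1|3)=+1; sign (−1)^0·-1^-3·+1^0 = -1.
(a,b)_∞: sgn(49742)=+, sgn(-51)=−, so +1.
(a,b)_11: α=1, u≡4; β=2, v≡3 (mod 11); (4|11)=+1, (3|11)=+1; sign (−1)^0·+1^2·+1^1 = +1.
(a,b)_7: α=1, u≡4; β=2, v≡5 (mod 7); (4|7)=+1, (5|7)=-1; sign (−1)^0·+1^2·-1^1 = -1.
(a,b)_19: α=1, u≡3; β=2, v≡17 (mod 19); (3|19)=-1, (17|19)=+1; sign (−1)^0·-1^2·+1^1 = +1.
|Ram(49742, -51)| = 4, even; anisotropic at {2, 3, 7, 17}.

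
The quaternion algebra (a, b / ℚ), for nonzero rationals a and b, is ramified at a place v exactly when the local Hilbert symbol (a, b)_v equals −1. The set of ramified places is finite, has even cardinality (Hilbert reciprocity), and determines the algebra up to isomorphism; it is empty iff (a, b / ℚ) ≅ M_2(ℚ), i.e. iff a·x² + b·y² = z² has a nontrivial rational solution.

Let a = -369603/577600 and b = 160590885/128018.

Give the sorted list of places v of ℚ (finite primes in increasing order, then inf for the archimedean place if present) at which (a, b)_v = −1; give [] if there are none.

[2, 5]

(a, b) ≡ (-3, 2730) mod (ℚ^×)²; places V = {2, 3, 5, 7, 11, 13, 19, 23, ∞}.
(a,b)_2: α=-6, β=-1; u≡5, v≡5 (mod 8); ε(u)ε(v)=0·0, αω(v)=-6·1, βω(u)=-1·1; sum ≡ 1  ⇒  -1.
(a,b)_5: α=-2, u≡3; β=1, v≡4 (mod 5); (3|5)=-1, (4|5)=+1; sign (−1)^0·-1^1·+1^-2 = -1.
(a,b)_∞: sgn(-3)=−, sgn(2730)=+, so +1.
(a,b)_3: α=7, u≡2; β=1, v≡1 (mod 3); (2|3)=-1, (1|3)=+1; sign (−1)^1·-1^1·+1^7 = +1.
(a,b)_23: α=0, u≡7; β=-2, v≡18 (mod 23); (7|23)=-1, (18|23)=+1; sign (−1)^0·-1^-2·+1^0 = +1.
(a,b)_7: α=0, u≡2; β=7, v≡3 (mod 7); (2|7)=+1, (3|7)=-1; sign (−1)^0·+1^7·-1^0 = +1.
(a,b)_11: α=0, u≡8; β=-2, v≡2 (mod 11); (8|11)=-1, (2|11)=-1; sign (−1)^0·-1^-2·-1^0 = +1.
(a,b)_13: α=2, u≡1; β=1, v≡11 (mod 13); (1|13)=+1, (11|13)=-1; sign (−1)^0·+1^1·-1^2 = +1.
(a,b)_19: α=-2, u≡1; β=0, v≡15 (mod 19); (1|19)=+1, (15|19)=-1; sign (−1)^0·+1^0·-1^-2 = +1.
|Ram(-3, 2730)| = 2, even; anisotropic at {2, 5}.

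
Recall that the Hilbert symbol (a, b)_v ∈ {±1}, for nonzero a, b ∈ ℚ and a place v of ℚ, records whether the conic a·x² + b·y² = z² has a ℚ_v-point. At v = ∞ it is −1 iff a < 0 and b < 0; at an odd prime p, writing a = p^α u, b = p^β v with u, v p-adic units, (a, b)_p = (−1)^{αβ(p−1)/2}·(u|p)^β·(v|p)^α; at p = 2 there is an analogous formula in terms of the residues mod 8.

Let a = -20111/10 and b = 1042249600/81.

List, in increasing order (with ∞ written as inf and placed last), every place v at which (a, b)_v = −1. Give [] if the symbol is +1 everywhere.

(a, b) ≡ (-1190, 46) mod (ℚ^×)²; places V = {2, 3, 5, 7, 13, 17, 23, ∞}.
(a,b)_2: α=-1, β=7; u≡5, v≡7 (mod 8); ε(u)ε(v)=0·1, αω(v)=-1·0, βω(u)=7·1; sum ≡ 1  ⇒  -1.
(a,b)_5: α=-1, u≡2; β=2, v≡4 (mod 5); (2|5)=-1, (4|5)=+1; sign (−1)^0·-1^2·+1^-1 = +1.
(a,b)_∞: sgn(-1190)=−, sgn(46)=+, so +1.
(a,b)_23: α=0, u≡6; β=1, v≡4 (mod 23); (6|23)=+1, (4|23)=+1; sign (−1)^0·+1^1·+1^0 = +1.
(a,b)_3: α=0, u≡1; β=-4, v≡1 (mod 3); (1|3)=+1, (1|3)=+1; sign (−1)^0·+1^-4·+1^0 = +1.
(a,b)_7: α=1, u≡6; β=2, v≡1 (mod 7); (6|7)=-1, (1|7)=+1; sign (−1)^0·-1^2·+1^1 = +1.
(a,b)_17: α=1, u≡16; β=2, v≡12 (mod 17); (16|17)=+1, (12|17)=-1; sign (−1)^0·+1^2·-1^1 = -1.
(a,b)_13: α=2, u≡5; β=0, v≡5 (mod 13); (5|13)=-1, (5|13)=-1; sign (−1)^0·-1^0·-1^2 = +1.
|Ram(-1190, 46)| = 2, even; anisotropic at {2, 17}.

[2, 17]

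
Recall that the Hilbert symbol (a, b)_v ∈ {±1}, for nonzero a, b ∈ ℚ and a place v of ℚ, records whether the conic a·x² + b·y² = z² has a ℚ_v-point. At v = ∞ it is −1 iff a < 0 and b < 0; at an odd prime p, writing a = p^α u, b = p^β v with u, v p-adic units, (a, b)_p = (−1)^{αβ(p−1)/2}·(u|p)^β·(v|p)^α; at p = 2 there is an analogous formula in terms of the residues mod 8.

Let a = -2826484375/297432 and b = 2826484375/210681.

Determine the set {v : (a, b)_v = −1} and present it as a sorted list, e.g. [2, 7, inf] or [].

[2, 5, 13, 23]

Mod squares: a ≡ -152490, b ≡ 1495. Check v ∈ {∞, 2, 3, 5, 11, 13, 17, 23}.
v=11: a=11^2·(≡9), b=11^2·(≡8) mod 11; (9|11)=+1, (8|11)=-1; (−1)^{2·2·5}·(+1)^2·(-1)^2 = +1.
v=13: a=13^1·(≡1), b=13^1·(≡7) mod 13; (1|13)=+1, (7|13)=-1; (−1)^{1·1·6}·(+1)^1·(-1)^1 = -1.
v=2: v_2(a)=-3, v_2(b)=0; units ≡ 3, 7 (mod 8); ε·ε+αω+βω = 1·1+-3·0+0·1 ≡ 1  ⇒  (a,b)_2 = -1.
v=5: a=5^7·(≡3), b=5^7·(≡4) mod 5; (3|5)=-1, (4|5)=+1; (−1)^{7·7·2}·(-1)^7·(+1)^7 = -1.
v=23: a=23^1·(≡21), b=23^1·(≡15) mod 23; (21|23)=-1, (15|23)=-1; (−1)^{1·1·11}·(-1)^1·(-1)^1 = -1.
v=17: a=17^-1·(≡7), b=17^-2·(≡2) mod 17; (7|17)=-1, (2|17)=+1; (−1)^{-1·-2·8}·(-1)^-2·(+1)^-1 = +1.
v=3: a=3^-7·(≡2), b=3^-6·(≡1) mod 3; (2|3)=-1, (1|3)=+1; (−1)^{-7·-6·1}·(-1)^-6·(+1)^-7 = +1.
v=∞: -152490 < 0 and 1495 > 0  ⇒  (a,b)_∞ = +1.
(-152490, 1495 / ℚ) ramifies at {2, 5, 13, 23}: a division algebra.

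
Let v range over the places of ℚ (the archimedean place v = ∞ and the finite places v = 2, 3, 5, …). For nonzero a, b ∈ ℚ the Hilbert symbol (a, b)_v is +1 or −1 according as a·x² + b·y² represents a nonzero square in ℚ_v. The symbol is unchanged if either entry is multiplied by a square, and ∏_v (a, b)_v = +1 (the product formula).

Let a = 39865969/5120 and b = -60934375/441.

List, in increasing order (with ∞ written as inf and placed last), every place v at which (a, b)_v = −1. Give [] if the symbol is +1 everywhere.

[13, 31]

Mod squares: a ≡ 376805, b ≡ -97495. Check v ∈ {∞, 2, 3, 5, 7, 11, 13, 17, 23, 31, 37}.
v=3: a=3^0·(≡2), b=3^-2·(≡2) mod 3; (2|3)=-1, (2|3)=-1; (−1)^{0·-2·1}·(-1)^-2·(-1)^0 = +1.
v=11: a=11^1·(≡4), b=11^0·(≡4) mod 11; (4|11)=+1, (4|11)=+1; (−1)^{1·0·5}·(+1)^0·(+1)^1 = +1.
v=37: a=37^0·(≡36), b=37^1·(≡14) mod 37; (36|37)=+1, (14|37)=-1; (−1)^{0·1·18}·(+1)^1·(-1)^0 = +1.
v=23: a=23^2·(≡19), b=23^0·(≡2) mod 23; (19|23)=-1, (2|23)=+1; (−1)^{2·0·11}·(-1)^0·(+1)^2 = +1.
v=∞: 376805 > 0 and -97495 < 0  ⇒  (a,b)_∞ = +1.
v=2: v_2(a)=-10, v_2(b)=0; units ≡ 5, 1 (mod 8); ε·ε+αω+βω = 0·0+-10·0+0·1 ≡ 0  ⇒  (a,b)_2 = +1.
v=5: a=5^-1·(≡1), b=5^5·(≡1) mod 5; (1|5)=+1, (1|5)=+1; (−1)^{-1·5·2}·(+1)^5·(+1)^-1 = +1.
v=7: a=7^0·(≡1), b=7^-2·(≡1) mod 7; (1|7)=+1, (1|7)=+1; (−1)^{0·-2·3}·(+1)^-2·(+1)^0 = +1.
v=17: a=17^1·(≡3), b=17^1·(≡10) mod 17; (3|17)=-1, (10|17)=-1; (−1)^{1·1·8}·(-1)^1·(-1)^1 = +1.
v=13: a=13^1·(≡11), b=13^0·(≡8) mod 13; (11|13)=-1, (8|13)=-1; (−1)^{1·0·6}·(-1)^0·(-1)^1 = -1.
v=31: a=31^1·(≡30), b=31^1·(≡21) mod 31; (30|31)=-1, (21|31)=-1; (−1)^{1·1·15}·(-1)^1·(-1)^1 = -1.
(376805, -97495 / ℚ) ramifies at {13, 31}: a division algebra.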